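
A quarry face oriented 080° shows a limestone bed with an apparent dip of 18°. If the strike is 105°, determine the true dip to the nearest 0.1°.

The section is 25° from the strike.
tan δ = tan α / sin β = tan 18° / sin 25° = 0.3249 / 0.4226 = 0.7688
δ = arctan(0.7688) = 37.55°

37.6°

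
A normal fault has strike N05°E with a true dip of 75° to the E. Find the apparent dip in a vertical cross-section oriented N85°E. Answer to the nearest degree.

Angle between strike (N05°E) and section (N85°E): β = 80°.
tan(apparent dip) = tan 75° · sin 80° = 3.6754
apparent dip = arctan 3.6754 = 74.78°

75°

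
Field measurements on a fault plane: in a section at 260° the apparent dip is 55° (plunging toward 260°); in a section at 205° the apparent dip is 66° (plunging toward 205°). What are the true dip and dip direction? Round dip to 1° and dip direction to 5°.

true dip 66°, dip direction 210°

The two traces are lines in the plane: v₁ = (sin 260°·cos 55°, cos 260°·cos 55°, −sin 55°), v₂ = (sin 205°·cos 66°, cos 205°·cos 66°, −sin 66°).
The plane normal is n = v₁ × v₂ ∝ (-0.211, -0.375, 0.191).
Dip δ = arctan(|n_h|/n_z) = arctan(0.430/0.191) = 66.1°.
Dip direction = azimuth of (n_x, n_y) = atan2(-0.211, -0.375) = 209°.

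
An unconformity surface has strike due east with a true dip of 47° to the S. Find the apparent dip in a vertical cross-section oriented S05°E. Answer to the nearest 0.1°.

46.9°

Angle between strike (due east) and section (S05°E): β = 85°.
tan α = tan 47° × sin 85° = 1.0724 × 0.9962 = 1.0683
apparent dip = arctan 1.0683 = 46.89°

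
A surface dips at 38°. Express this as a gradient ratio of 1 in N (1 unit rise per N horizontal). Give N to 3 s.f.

1 : N means tan θ = 1/N, so N = 1/tan 38° = 1/0.7813

1 in 1.28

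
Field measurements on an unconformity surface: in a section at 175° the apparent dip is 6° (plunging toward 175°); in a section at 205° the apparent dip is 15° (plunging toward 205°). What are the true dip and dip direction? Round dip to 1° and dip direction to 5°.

true dip 20°, dip direction 250°

Each apparent-dip line lies in the plane. As unit vectors (x east, y north, z up), v₁ plunges 6°→175° and v₂ plunges 15°→205°.
Cross product v₁ × v₂ gives the pole to the plane: n ∝ (-0.165, -0.065, 0.480).
Dip δ = arctan(|n_h|/n_z) = arctan(0.177/0.480) = 20.3°.
The horizontal component of n points toward azimuth atan2(n_x, n_y) = 248°, the dip direction.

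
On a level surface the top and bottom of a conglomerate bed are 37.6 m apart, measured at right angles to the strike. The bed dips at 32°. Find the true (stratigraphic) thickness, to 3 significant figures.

19.9 m

True thickness t = w · sin(dip) = 37.6 × sin 32°
t = 37.6 × 0.5299 = 19.925 m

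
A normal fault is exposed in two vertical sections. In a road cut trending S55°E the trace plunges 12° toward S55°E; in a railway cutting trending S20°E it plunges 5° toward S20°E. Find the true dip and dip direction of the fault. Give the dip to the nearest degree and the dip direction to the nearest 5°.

true dip 15°, dip direction 090°

Represent each trace as a vector plunging at its apparent dip toward its trend (east-north-up frame): v₁ = (0.801, -0.561, -0.208), v₂ = (0.341, -0.936, -0.087).
The plane normal is n = v₁ × v₂ ∝ (0.146, 0.001, 0.559).
Dip δ = arctan(|n_h|/n_z) = arctan(0.146/0.559) = 14.6°.
Dip direction = azimuth of (n_x, n_y) = atan2(0.146, 0.001) = 90°.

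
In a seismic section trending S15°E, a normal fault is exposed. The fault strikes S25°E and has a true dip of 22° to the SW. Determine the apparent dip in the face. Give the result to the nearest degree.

4°

Angle between strike (S25°E) and section (S15°E): β = 10°.
tan α = tan 22° × sin 10° = 0.4040 × 0.1736 = 0.0702
α = arctan(0.0702) = 4.01°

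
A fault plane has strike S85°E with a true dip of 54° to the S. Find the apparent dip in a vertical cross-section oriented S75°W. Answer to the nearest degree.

25°

The section lies 20° from the strike.
tan α = tan 54° × sin 20° = 1.3764 × 0.3420 = 0.4708
apparent dip = arctan 0.4708 = 25.21°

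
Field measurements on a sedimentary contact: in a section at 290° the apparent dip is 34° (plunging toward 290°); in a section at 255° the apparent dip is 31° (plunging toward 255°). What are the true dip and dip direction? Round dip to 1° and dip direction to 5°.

The two traces are lines in the plane: v₁ = (sin 290°·cos 34°, cos 290°·cos 34°, −sin 34°), v₂ = (sin 255°·cos 31°, cos 255°·cos 31°, −sin 31°).
Cross product v₁ × v₂ gives the pole to the plane: n ∝ (-0.270, 0.062, 0.408).
True dip = arccos(n_z / |n|) = arccos(0.8270) = 34.2°.
Dip direction = azimuth of (n_x, n_y) = atan2(-0.270, 0.062) = 283°.

true dip 34°, dip direction 285°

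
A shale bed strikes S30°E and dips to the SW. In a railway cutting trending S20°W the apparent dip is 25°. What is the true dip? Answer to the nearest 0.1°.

The section is 50° from the strike.
tan δ = tan α / sin β = tan 25° / sin 50° = 0.4663 / 0.7660 = 0.6087
δ = arctan(0.6087) = 31.33°

31.3°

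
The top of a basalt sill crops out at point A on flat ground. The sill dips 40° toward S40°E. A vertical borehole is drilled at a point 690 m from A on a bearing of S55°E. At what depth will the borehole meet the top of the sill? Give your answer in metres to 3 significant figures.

559 m

The hole lies 15° from the dip direction, so the down-dip offset is 690 × cos 15° = 666.49 m.
Depth = down-dip offset × tan(dip) = 666.49 × tan 40° = 666.49 × 0.8391
Depth = 559.25 m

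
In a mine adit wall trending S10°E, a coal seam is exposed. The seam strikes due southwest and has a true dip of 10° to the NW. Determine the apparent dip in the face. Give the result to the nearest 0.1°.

The strike is due southwest and the section trends S10°E; the acute angle between them is β = 55°.
tan α = tan 10° × sin 55° = 0.1763 × 0.8192 = 0.1444
α = arctan(0.1444) = 8.22°

8.2°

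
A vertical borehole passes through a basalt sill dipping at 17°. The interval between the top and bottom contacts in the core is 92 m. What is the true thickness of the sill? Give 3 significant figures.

88.0 m

True thickness t = h · cos(dip) = 92 × cos 17°
t = 92 × 0.9563 = 87.980 m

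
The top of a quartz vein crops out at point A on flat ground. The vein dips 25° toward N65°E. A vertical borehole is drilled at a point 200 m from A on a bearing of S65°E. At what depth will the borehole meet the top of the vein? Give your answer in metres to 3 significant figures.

The hole lies 50° from the dip direction, so the down-dip offset is 200 × cos 50° = 128.56 m.
Depth = down-dip offset × tan(dip) = 128.56 × tan 25° = 128.56 × 0.4663
Depth = 59.95 m

59.9 m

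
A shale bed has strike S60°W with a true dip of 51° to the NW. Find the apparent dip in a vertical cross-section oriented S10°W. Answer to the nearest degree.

43°

The strike is S60°W and the section trends S10°W; the acute angle between them is β = 50°.
tan α = tan 51° × sin 50° = 1.2349 × 0.7660 = 0.9460
α = arctan(0.9460) = 43.41°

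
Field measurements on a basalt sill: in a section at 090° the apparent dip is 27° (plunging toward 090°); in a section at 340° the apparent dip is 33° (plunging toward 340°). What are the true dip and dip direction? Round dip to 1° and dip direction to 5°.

true dip 45°, dip direction 030°

The two traces are lines in the plane: v₁ = (sin 90°·cos 27°, cos 90°·cos 27°, −sin 27°), v₂ = (sin 340°·cos 33°, cos 340°·cos 33°, −sin 33°).
n = v₁ × v₂ = (0.358, 0.616, 0.702) (taken with n_z > 0).
Dip δ = arctan(|n_h|/n_z) = arctan(0.712/0.702) = 45.4°.
Dip direction = atan2(0.358, 0.616) = 30° (azimuth of n's horizontal projection).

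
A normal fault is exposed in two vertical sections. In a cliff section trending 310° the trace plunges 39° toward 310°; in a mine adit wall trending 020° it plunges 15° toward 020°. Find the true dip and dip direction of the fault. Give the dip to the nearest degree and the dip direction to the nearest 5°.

The two traces are lines in the plane: v₁ = (sin 310°·cos 39°, cos 310°·cos 39°, −sin 39°), v₂ = (sin 20°·cos 15°, cos 20°·cos 15°, −sin 15°).
Cross product v₁ × v₂ gives the pole to the plane: n ∝ (-0.442, 0.362, 0.705).
tan δ = √(n_x²+n_y²)/n_z = 0.571/0.705, so δ = 39.0°.
Dip direction = azimuth of (n_x, n_y) = atan2(-0.442, 0.362) = 309°.

true dip 39°, dip direction 310°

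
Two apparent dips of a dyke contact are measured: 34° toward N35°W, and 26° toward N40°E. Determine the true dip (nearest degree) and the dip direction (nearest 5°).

Represent each trace as a vector plunging at its apparent dip toward its trend (east-north-up frame): v₁ = (-0.476, 0.679, -0.559), v₂ = (0.578, 0.689, -0.438).
Cross product v₁ × v₂ gives the pole to the plane: n ∝ (-0.087, 0.532, 0.720).
True dip = arccos(n_z / |n|) = arccos(0.8006) = 36.8°.
Dip direction = azimuth of (n_x, n_y) = atan2(-0.087, 0.532) = 351°.

true dip 37°, dip direction 350°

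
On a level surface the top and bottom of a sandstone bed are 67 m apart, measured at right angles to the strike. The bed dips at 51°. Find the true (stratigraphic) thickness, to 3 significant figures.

True thickness t = w · sin(dip) = 67 × sin 51°
t = 67 × 0.7771 = 52.069 m

52.1 m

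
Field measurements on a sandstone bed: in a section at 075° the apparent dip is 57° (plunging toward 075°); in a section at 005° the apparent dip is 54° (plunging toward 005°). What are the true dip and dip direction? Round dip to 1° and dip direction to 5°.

The two traces are lines in the plane: v₁ = (sin 75°·cos 57°, cos 75°·cos 57°, −sin 57°), v₂ = (sin 5°·cos 54°, cos 5°·cos 54°, −sin 54°).
n = v₁ × v₂ = (0.377, 0.383, 0.301) (taken with n_z > 0).
tan δ = √(n_x²+n_y²)/n_z = 0.537/0.301, so δ = 60.8°.
The horizontal component of n points toward azimuth atan2(n_x, n_y) = 45°, the dip direction.

true dip 61°, dip direction 045°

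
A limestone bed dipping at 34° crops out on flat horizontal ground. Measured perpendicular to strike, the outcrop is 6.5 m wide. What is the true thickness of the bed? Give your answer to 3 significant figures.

True thickness t = w · sin(dip) = 6.5 × sin 34°
t = 6.5 × 0.5592 = 3.635 m

3.63 m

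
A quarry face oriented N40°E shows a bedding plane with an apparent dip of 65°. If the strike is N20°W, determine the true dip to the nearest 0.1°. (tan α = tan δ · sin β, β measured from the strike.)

68.0°

β = acute angle between strike N20°W and section N40°E = 60°.
tan δ = tan α / sin β = tan 65° / sin 60° = 2.1445 / 0.8660 = 2.4763
δ = arctan(2.4763) = 68.01°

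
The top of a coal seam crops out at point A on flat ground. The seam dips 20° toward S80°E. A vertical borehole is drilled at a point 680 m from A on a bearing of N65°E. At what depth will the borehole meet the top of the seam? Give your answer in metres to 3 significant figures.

203 m

The hole lies 35° from the dip direction, so the down-dip offset is 680 × cos 35° = 557.02 m.
Depth = down-dip offset × tan(dip) = 557.02 × tan 20° = 557.02 × 0.3640
Depth = 202.74 m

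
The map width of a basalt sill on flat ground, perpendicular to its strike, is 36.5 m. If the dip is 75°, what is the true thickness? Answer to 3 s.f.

35.3 m

True thickness t = w · sin(dip) = 36.5 × sin 75°
t = 36.5 × 0.9659 = 35.256 m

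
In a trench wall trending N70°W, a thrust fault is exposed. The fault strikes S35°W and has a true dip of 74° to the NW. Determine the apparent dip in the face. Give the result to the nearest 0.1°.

73.5°

The strike is S35°W and the section trends N70°W; the acute angle between them is β = 75°.
tan α = tan 74° × sin 75° = 3.4874 × 0.9659 = 3.3686
α = arctan(3.3686) = 73.47°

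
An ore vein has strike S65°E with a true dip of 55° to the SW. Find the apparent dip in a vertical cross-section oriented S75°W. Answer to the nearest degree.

43°

The section lies 40° from the strike.
tan α = tan 55° × sin 40° = 1.4281 × 0.6428 = 0.9180
apparent dip = arctan 0.9180 = 42.55°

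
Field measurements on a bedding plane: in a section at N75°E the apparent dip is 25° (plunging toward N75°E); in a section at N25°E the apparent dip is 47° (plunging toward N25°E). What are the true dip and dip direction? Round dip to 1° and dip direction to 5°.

true dip 48°, dip direction 010°

Each apparent-dip line lies in the plane. As unit vectors (x east, y north, z up), v₁ plunges 25°→N75°E and v₂ plunges 47°→N25°E.
n = v₁ × v₂ = (0.090, 0.518, 0.473) (taken with n_z > 0).
True dip = arccos(n_z / |n|) = arccos(0.6689) = 48.0°.
The horizontal component of n points toward azimuth atan2(n_x, n_y) = 10°, the dip direction.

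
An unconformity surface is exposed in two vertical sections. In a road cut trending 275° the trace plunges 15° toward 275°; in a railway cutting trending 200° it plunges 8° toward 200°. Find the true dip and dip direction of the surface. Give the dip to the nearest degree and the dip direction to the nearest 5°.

Each apparent-dip line lies in the plane. As unit vectors (x east, y north, z up), v₁ plunges 15°→275° and v₂ plunges 8°→200°.
The plane normal is n = v₁ × v₂ ∝ (-0.253, -0.046, 0.924).
True dip = arccos(n_z / |n|) = arccos(0.9635) = 15.5°.
Dip direction = atan2(-0.253, -0.046) = 260° (azimuth of n's horizontal projection).

true dip 16°, dip direction 260°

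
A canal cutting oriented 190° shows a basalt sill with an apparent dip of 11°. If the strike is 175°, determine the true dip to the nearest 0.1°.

36.9°

β = acute angle between strike 175° and section 190° = 15°.
tan δ = tan α / sin β = tan 11° / sin 15° = 0.1944 / 0.2588 = 0.7510
true dip = arctan 0.7510 = 36.91°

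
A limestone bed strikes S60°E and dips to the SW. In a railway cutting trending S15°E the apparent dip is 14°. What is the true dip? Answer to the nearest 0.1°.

19.4°

β = acute angle between strike S60°E and section S15°E = 45°.
tan(true dip) = tan 14° / sin 45° = 0.3526
true dip = arctan 0.3526 = 19.42°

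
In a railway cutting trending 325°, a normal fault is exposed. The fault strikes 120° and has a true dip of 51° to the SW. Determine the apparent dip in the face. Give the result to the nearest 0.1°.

27.6°

The section lies 25° from the strike.
tan α = tan 51° × sin 25° = 1.2349 × 0.4226 = 0.5219
apparent dip = arctan 0.5219 = 27.56°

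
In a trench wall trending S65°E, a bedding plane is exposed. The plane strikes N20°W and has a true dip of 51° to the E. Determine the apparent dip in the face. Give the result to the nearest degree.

41°

The section lies 45° from the strike.
tan α = tan 51° × sin 45° = 1.2349 × 0.7071 = 0.8732
apparent dip = arctan 0.8732 = 41.13°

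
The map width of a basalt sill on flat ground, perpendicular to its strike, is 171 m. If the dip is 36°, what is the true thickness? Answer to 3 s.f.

True thickness t = w · sin(dip) = 171 × sin 36°
t = 171 × 0.5878 = 100.511 m

101 m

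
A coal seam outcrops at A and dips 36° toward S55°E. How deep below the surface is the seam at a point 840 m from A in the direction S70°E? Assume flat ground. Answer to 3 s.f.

590 m

The hole lies 15° from the dip direction, so the down-dip offset is 840 × cos 15° = 811.38 m.
Depth = down-dip offset × tan(dip) = 811.38 × tan 36° = 811.38 × 0.7265
Depth = 589.50 m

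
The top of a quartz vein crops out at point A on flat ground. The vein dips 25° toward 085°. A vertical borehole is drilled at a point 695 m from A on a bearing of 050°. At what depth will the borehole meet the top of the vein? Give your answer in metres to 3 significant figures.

265 m

The hole lies 35° from the dip direction, so the down-dip offset is 695 × cos 35° = 569.31 m.
Depth = down-dip offset × tan(dip) = 569.31 × tan 25° = 569.31 × 0.4663
Depth = 265.47 m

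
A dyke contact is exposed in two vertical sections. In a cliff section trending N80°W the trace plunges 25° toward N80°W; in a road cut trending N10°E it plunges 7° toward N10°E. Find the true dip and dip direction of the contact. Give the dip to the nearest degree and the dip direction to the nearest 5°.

true dip 26°, dip direction 295°

Each apparent-dip line lies in the plane. As unit vectors (x east, y north, z up), v₁ plunges 25°→N80°W and v₂ plunges 7°→N10°E.
Cross product v₁ × v₂ gives the pole to the plane: n ∝ (-0.394, 0.182, 0.900).
True dip = arccos(n_z / |n|) = arccos(0.9007) = 25.7°.
The horizontal component of n points toward azimuth atan2(n_x, n_y) = 295°, the dip direction.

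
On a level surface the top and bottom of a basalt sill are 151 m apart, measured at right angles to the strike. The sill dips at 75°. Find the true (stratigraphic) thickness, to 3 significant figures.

True thickness t = w · sin(dip) = 151 × sin 75°
t = 151 × 0.9659 = 145.855 m

146 m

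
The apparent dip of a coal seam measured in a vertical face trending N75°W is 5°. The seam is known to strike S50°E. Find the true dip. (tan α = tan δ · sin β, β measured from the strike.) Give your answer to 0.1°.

The section is 25° from the strike.
tan(true dip) = tan 5° / sin 25° = 0.2070
δ = arctan(0.2070) = 11.70°

11.7°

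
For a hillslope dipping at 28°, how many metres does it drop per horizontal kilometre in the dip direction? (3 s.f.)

532 m

drop per km = 1000 × tan 28° = 1000 × 0.5317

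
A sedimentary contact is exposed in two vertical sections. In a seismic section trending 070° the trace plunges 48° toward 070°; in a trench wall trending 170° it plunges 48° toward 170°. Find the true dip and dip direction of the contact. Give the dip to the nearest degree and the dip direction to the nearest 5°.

true dip 60°, dip direction 120°

Represent each trace as a vector plunging at its apparent dip toward its trend (east-north-up frame): v₁ = (0.629, 0.229, -0.743), v₂ = (0.116, -0.659, -0.743).
The plane normal is n = v₁ × v₂ ∝ (0.660, -0.381, 0.441).
Dip δ = arctan(|n_h|/n_z) = arctan(0.762/0.441) = 59.9°.
Dip direction = azimuth of (n_x, n_y) = atan2(0.660, -0.381) = 120°.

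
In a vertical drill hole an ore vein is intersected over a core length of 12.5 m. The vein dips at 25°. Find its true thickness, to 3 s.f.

11.3 m

True thickness t = h · cos(dip) = 12.5 × cos 25°
t = 12.5 × 0.9063 = 11.329 m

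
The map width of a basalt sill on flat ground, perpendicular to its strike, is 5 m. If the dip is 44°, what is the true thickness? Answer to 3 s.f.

True thickness t = w · sin(dip) = 5 × sin 44°
t = 5 × 0.6947 = 3.473 m

3.47 m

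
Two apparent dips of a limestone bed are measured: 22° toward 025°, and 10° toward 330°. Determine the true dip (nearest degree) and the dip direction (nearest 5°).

The two traces are lines in the plane: v₁ = (sin 25°·cos 22°, cos 25°·cos 22°, −sin 22°), v₂ = (sin 330°·cos 10°, cos 330°·cos 10°, −sin 10°).
n = v₁ × v₂ = (0.174, 0.253, 0.748) (taken with n_z > 0).
tan δ = √(n_x²+n_y²)/n_z = 0.306/0.748, so δ = 22.3°.
The horizontal component of n points toward azimuth atan2(n_x, n_y) = 35°, the dip direction.

true dip 22°, dip direction 035°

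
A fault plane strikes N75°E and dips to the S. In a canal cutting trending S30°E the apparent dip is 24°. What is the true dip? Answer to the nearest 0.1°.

24.7°

β = acute angle between strike N75°E and section S30°E = 75°.
tan(true dip) = tan 24° / sin 75° = 0.4609
true dip = arctan 0.4609 = 24.75°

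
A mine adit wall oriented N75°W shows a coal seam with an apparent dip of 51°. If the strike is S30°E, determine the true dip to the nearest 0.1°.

60.2°

The section is 45° from the strike.
tan(true dip) = tan 51° / sin 45° = 1.7464
δ = arctan(1.7464) = 60.20°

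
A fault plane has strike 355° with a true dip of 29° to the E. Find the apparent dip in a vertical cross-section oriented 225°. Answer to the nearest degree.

23°

Angle between strike (355°) and section (225°): β = 50°.
tan α = tan 29° × sin 50° = 0.5543 × 0.7660 = 0.4246
α = arctan(0.4246) = 23.01°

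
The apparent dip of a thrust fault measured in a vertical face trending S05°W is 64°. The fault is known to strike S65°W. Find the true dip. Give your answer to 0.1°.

β = acute angle between strike S65°W and section S05°W = 60°.
tan(true dip) = tan 64° / sin 60° = 2.3675
true dip = arctan 2.3675 = 67.10°

67.1°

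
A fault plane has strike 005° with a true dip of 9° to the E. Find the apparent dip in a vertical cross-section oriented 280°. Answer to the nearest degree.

9°

The section lies 85° from the strike.
tan α = tan 9° × sin 85° = 0.1584 × 0.9962 = 0.1578
apparent dip = arctan 0.1578 = 8.97°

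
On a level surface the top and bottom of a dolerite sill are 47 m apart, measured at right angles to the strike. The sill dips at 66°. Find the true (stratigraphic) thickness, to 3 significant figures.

True thickness t = w · sin(dip) = 47 × sin 66°
t = 47 × 0.9135 = 42.937 m

42.9 m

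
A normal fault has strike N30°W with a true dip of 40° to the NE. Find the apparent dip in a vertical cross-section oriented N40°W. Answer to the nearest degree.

The section lies 10° from the strike.
tan α = tan 40° × sin 10° = 0.8391 × 0.1736 = 0.1457
apparent dip = arctan 0.1457 = 8.29°

8°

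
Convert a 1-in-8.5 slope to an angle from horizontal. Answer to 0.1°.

6.7°

tan θ = 1/8.5 = 0.1176
θ = arctan(0.1176) = 6.71°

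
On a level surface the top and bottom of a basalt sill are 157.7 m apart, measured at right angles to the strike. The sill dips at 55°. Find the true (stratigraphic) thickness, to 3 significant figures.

129 m

True thickness t = w · sin(dip) = 157.7 × sin 55°
t = 157.7 × 0.8192 = 129.180 m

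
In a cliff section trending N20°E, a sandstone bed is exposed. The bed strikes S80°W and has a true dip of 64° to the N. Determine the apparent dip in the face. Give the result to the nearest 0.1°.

60.6°

The section lies 60° from the strike.
tan α = tan 64° × sin 60° = 2.0503 × 0.8660 = 1.7756
α = arctan(1.7756) = 60.61°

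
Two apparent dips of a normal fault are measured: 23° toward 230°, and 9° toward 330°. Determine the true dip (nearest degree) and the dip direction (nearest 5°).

Represent each trace as a vector plunging at its apparent dip toward its trend (east-north-up frame): v₁ = (-0.705, -0.592, -0.391), v₂ = (-0.494, 0.855, -0.156).
The plane normal is n = v₁ × v₂ ∝ (-0.427, -0.083, 0.895).
tan δ = √(n_x²+n_y²)/n_z = 0.435/0.895, so δ = 25.9°.
The horizontal component of n points toward azimuth atan2(n_x, n_y) = 259°, the dip direction.

true dip 26°, dip direction 260°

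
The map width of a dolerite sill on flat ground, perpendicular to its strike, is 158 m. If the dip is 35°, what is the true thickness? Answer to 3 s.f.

True thickness t = w · sin(dip) = 158 × sin 35°
t = 158 × 0.5736 = 90.625 m

90.6 m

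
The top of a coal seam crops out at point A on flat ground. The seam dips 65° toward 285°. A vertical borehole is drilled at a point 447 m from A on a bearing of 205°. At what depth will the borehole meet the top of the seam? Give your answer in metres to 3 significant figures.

The hole lies 80° from the dip direction, so the down-dip offset is 447 × cos 80° = 77.62 m.
Depth = down-dip offset × tan(dip) = 77.62 × tan 65° = 77.62 × 2.1445
Depth = 166.46 m

166 m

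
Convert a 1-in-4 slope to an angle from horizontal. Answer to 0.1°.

14.0°

tan θ = 1/4 = 0.2500
θ = arctan(0.2500) = 14.04°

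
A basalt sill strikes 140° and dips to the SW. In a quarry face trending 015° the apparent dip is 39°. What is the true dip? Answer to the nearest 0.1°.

The section is 55° from the strike.
tan δ = tan α / sin β = tan 39° / sin 55° = 0.8098 / 0.8192 = 0.9886
true dip = arctan 0.9886 = 44.67°

44.7°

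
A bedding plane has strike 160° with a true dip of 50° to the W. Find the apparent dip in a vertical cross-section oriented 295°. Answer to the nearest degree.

40°

The strike is 160° and the section trends 295°; the acute angle between them is β = 45°.
tan α = tan 50° × sin 45° = 1.1918 × 0.7071 = 0.8427
α = arctan(0.8427) = 40.12°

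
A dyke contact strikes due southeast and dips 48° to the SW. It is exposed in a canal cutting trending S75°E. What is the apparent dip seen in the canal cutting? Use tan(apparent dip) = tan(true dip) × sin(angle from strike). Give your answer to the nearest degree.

29°

The section lies 30° from the strike.
tan α = tan 48° × sin 30° = 1.1106 × 0.5000 = 0.5553
apparent dip = arctan 0.5553 = 29.04°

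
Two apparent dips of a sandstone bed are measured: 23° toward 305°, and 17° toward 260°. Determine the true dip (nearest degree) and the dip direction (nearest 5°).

true dip 23°, dip direction 305°

The two traces are lines in the plane: v₁ = (sin 305°·cos 23°, cos 305°·cos 23°, −sin 23°), v₂ = (sin 260°·cos 17°, cos 260°·cos 17°, −sin 17°).
The plane normal is n = v₁ × v₂ ∝ (-0.219, 0.148, 0.622).
Dip δ = arctan(|n_h|/n_z) = arctan(0.264/0.622) = 23.0°.
The horizontal component of n points toward azimuth atan2(n_x, n_y) = 304°, the dip direction.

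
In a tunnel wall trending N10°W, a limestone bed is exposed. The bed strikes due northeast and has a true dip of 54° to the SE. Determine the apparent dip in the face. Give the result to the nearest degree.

The strike is due northeast and the section trends N10°W; the acute angle between them is β = 55°.
tan(apparent dip) = tan 54° · sin 55° = 1.1275
apparent dip = arctan 1.1275 = 48.43°

48°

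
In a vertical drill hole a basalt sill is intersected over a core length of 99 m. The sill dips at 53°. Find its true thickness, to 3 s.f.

59.6 m

True thickness t = h · cos(dip) = 99 × cos 53°
t = 99 × 0.6018 = 59.580 m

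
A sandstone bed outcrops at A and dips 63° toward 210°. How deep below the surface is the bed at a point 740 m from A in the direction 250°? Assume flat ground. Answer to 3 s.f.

1110 m

The hole lies 40° from the dip direction, so the down-dip offset is 740 × cos 40° = 566.87 m.
Depth = down-dip offset × tan(dip) = 566.87 × tan 63° = 566.87 × 1.9626
Depth = 1112.55 m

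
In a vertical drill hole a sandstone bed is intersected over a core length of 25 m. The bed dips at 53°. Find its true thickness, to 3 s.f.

15.0 m

True thickness t = h · cos(dip) = 25 × cos 53°
t = 25 × 0.6018 = 15.045 m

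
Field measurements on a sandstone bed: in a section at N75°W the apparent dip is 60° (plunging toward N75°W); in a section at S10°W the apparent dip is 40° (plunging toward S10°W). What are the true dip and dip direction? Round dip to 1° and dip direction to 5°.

true dip 63°, dip direction 255°

Represent each trace as a vector plunging at its apparent dip toward its trend (east-north-up frame): v₁ = (-0.483, 0.129, -0.866), v₂ = (-0.133, -0.754, -0.643).
The plane normal is n = v₁ × v₂ ∝ (-0.737, -0.195, 0.382).
Dip δ = arctan(|n_h|/n_z) = arctan(0.762/0.382) = 63.4°.
Dip direction = azimuth of (n_x, n_y) = atan2(-0.737, -0.195) = 255°.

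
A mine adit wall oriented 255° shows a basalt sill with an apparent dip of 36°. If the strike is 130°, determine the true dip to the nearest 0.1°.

41.6°

β = acute angle between strike 130° and section 255° = 55°.
tan(true dip) = tan 36° / sin 55° = 0.8869
δ = arctan(0.8869) = 41.57°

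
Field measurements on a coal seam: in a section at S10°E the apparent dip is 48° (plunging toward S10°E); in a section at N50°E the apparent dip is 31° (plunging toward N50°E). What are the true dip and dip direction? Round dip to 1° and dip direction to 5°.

true dip 60°, dip direction 120°

Represent each trace as a vector plunging at its apparent dip toward its trend (east-north-up frame): v₁ = (0.116, -0.659, -0.743), v₂ = (0.657, 0.551, -0.515).
The plane normal is n = v₁ × v₂ ∝ (0.749, -0.428, 0.497).
Dip δ = arctan(|n_h|/n_z) = arctan(0.863/0.497) = 60.1°.
Dip direction = azimuth of (n_x, n_y) = atan2(0.749, -0.428) = 120°.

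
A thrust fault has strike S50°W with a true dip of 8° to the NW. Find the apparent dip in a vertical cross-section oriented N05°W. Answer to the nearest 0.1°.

6.6°

The section lies 55° from the strike.
tan(apparent dip) = tan 8° · sin 55° = 0.1151
apparent dip = arctan 0.1151 = 6.57°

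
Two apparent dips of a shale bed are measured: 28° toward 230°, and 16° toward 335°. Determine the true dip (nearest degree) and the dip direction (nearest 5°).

Each apparent-dip line lies in the plane. As unit vectors (x east, y north, z up), v₁ plunges 28°→230° and v₂ plunges 16°→335°.
Cross product v₁ × v₂ gives the pole to the plane: n ∝ (-0.565, -0.004, 0.820).
tan δ = √(n_x²+n_y²)/n_z = 0.565/0.820, so δ = 34.6°.
The horizontal component of n points toward azimuth atan2(n_x, n_y) = 270°, the dip direction.

true dip 35°, dip direction 270°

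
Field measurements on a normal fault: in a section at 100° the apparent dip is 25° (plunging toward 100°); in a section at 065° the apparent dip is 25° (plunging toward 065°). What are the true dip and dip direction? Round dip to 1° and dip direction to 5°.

true dip 26°, dip direction 085°

Each apparent-dip line lies in the plane. As unit vectors (x east, y north, z up), v₁ plunges 25°→100° and v₂ plunges 25°→065°.
Cross product v₁ × v₂ gives the pole to the plane: n ∝ (0.228, 0.030, 0.471).
Dip δ = arctan(|n_h|/n_z) = arctan(0.230/0.471) = 26.1°.
Dip direction = atan2(0.228, 0.030) = 83° (azimuth of n's horizontal projection).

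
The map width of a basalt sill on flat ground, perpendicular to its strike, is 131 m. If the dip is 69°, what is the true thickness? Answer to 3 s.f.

122 m

True thickness t = w · sin(dip) = 131 × sin 69°
t = 131 × 0.9336 = 122.299 m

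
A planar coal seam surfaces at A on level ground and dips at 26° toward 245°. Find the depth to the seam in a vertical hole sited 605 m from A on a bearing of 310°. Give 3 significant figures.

125 m

The hole lies 65° from the dip direction, so the down-dip offset is 605 × cos 65° = 255.68 m.
Depth = down-dip offset × tan(dip) = 255.68 × tan 26° = 255.68 × 0.4877
Depth = 124.71 m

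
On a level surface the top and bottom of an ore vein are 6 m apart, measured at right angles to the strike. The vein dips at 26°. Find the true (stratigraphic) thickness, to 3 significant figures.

True thickness t = w · sin(dip) = 6 × sin 26°
t = 6 × 0.4384 = 2.630 m

2.63 m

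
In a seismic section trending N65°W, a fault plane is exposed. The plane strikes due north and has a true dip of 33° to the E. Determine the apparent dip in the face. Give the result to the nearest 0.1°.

30.5°

The strike is due north and the section trends N65°W; the acute angle between them is β = 65°.
tan(apparent dip) = tan 33° · sin 65° = 0.5886
α = arctan(0.5886) = 30.48°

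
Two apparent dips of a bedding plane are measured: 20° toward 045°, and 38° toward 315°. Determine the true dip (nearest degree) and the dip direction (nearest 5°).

Represent each trace as a vector plunging at its apparent dip toward its trend (east-north-up frame): v₁ = (0.664, 0.664, -0.342), v₂ = (-0.557, 0.557, -0.616).
The plane normal is n = v₁ × v₂ ∝ (-0.219, 0.600, 0.740).
Dip δ = arctan(|n_h|/n_z) = arctan(0.638/0.740) = 40.8°.
Dip direction = atan2(-0.219, 0.600) = 340° (azimuth of n's horizontal projection).

true dip 41°, dip direction 340°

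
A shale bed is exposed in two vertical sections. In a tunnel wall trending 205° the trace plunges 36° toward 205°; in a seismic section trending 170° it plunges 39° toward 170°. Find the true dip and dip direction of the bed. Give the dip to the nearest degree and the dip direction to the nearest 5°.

The two traces are lines in the plane: v₁ = (sin 205°·cos 36°, cos 205°·cos 36°, −sin 36°), v₂ = (sin 170°·cos 39°, cos 170°·cos 39°, −sin 39°).
Cross product v₁ × v₂ gives the pole to the plane: n ∝ (0.012, -0.294, 0.361).
Dip δ = arctan(|n_h|/n_z) = arctan(0.295/0.361) = 39.3°.
Dip direction = azimuth of (n_x, n_y) = atan2(0.012, -0.294) = 178°.

true dip 39°, dip direction 180°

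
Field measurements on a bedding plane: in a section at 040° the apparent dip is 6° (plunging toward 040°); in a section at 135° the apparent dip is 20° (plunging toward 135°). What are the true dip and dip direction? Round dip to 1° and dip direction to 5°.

true dip 21°, dip direction 115°

The two traces are lines in the plane: v₁ = (sin 40°·cos 6°, cos 40°·cos 6°, −sin 6°), v₂ = (sin 135°·cos 20°, cos 135°·cos 20°, −sin 20°).
The plane normal is n = v₁ × v₂ ∝ (0.330, -0.149, 0.931).
True dip = arccos(n_z / |n|) = arccos(0.9320) = 21.3°.
Dip direction = azimuth of (n_x, n_y) = atan2(0.330, -0.149) = 114°.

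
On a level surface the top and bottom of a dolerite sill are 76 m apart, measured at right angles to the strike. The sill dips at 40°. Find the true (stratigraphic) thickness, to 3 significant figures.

48.9 m

True thickness t = w · sin(dip) = 76 × sin 40°
t = 76 × 0.6428 = 48.852 m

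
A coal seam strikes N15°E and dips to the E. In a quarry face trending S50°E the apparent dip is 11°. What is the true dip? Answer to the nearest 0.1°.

β = acute angle between strike N15°E and section S50°E = 65°.
tan δ = tan α / sin β = tan 11° / sin 65° = 0.1944 / 0.9063 = 0.2145
true dip = arctan 0.2145 = 12.11°

12.1°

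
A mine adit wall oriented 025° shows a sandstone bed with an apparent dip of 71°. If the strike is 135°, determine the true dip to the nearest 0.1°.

The section is 70° from the strike.
tan(true dip) = tan 71° / sin 70° = 3.0906
true dip = arctan 3.0906 = 72.07°

72.1°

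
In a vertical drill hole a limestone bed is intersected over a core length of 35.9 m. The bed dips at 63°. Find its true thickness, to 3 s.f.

True thickness t = h · cos(dip) = 35.9 × cos 63°
t = 35.9 × 0.4540 = 16.298 m

16.3 m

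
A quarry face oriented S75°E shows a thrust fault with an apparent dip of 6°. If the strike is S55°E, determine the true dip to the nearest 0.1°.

17.1°

The section is 20° from the strike.
tan δ = tan α / sin β = tan 6° / sin 20° = 0.1051 / 0.3420 = 0.3073
true dip = arctan 0.3073 = 17.08°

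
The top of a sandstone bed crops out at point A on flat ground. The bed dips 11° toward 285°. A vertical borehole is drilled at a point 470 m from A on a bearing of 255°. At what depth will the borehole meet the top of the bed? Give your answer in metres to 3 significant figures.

79.1 m

The hole lies 30° from the dip direction, so the down-dip offset is 470 × cos 30° = 407.03 m.
Depth = down-dip offset × tan(dip) = 407.03 × tan 11° = 407.03 × 0.1944
Depth = 79.12 m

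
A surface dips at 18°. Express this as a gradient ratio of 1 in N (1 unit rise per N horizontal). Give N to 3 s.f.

1 : N means tan θ = 1/N, so N = 1/tan 18° = 1/0.3249

1 in 3.08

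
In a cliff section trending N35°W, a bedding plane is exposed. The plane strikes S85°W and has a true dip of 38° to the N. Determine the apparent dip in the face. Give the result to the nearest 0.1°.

34.1°

The section lies 60° from the strike.
tan α = tan 38° × sin 60° = 0.7813 × 0.8660 = 0.6766
apparent dip = arctan 0.6766 = 34.08°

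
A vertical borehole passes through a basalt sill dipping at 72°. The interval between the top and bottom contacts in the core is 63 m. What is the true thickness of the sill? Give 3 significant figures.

19.5 m

True thickness t = h · cos(dip) = 63 × cos 72°
t = 63 × 0.3090 = 19.468 m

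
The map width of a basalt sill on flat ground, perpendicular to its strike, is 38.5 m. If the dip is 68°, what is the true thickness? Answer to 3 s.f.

True thickness t = w · sin(dip) = 38.5 × sin 68°
t = 38.5 × 0.9272 = 35.697 m

35.7 m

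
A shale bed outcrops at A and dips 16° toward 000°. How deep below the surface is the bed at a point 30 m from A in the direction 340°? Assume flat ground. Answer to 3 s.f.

8.08 m

The hole lies 20° from the dip direction, so the down-dip offset is 30 × cos 20° = 28.19 m.
Depth = down-dip offset × tan(dip) = 28.19 × tan 16° = 28.19 × 0.2867
Depth = 8.08 m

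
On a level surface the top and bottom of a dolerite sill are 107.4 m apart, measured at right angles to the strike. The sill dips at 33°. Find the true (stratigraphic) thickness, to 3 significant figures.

58.5 m

True thickness t = w · sin(dip) = 107.4 × sin 33°
t = 107.4 × 0.5446 = 58.494 m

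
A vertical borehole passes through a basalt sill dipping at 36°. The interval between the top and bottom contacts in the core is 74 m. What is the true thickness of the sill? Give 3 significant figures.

59.9 m

True thickness t = h · cos(dip) = 74 × cos 36°
t = 74 × 0.8090 = 59.867 m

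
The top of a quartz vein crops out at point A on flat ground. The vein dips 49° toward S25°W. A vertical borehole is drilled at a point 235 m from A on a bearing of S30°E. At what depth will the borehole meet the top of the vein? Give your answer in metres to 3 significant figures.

155 m

The hole lies 55° from the dip direction, so the down-dip offset is 235 × cos 55° = 134.79 m.
Depth = down-dip offset × tan(dip) = 134.79 × tan 49° = 134.79 × 1.1504
Depth = 155.06 m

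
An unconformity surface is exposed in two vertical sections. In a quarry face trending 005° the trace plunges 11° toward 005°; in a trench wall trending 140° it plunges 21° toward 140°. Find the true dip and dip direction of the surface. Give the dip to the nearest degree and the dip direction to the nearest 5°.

true dip 37°, dip direction 080°

Each apparent-dip line lies in the plane. As unit vectors (x east, y north, z up), v₁ plunges 11°→005° and v₂ plunges 21°→140°.
The plane normal is n = v₁ × v₂ ∝ (0.487, 0.084, 0.648).
Dip δ = arctan(|n_h|/n_z) = arctan(0.494/0.648) = 37.3°.
The horizontal component of n points toward azimuth atan2(n_x, n_y) = 80°, the dip direction.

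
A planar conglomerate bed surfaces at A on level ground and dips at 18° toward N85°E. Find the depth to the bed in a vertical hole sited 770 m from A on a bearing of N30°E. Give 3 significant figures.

144 m

The hole lies 55° from the dip direction, so the down-dip offset is 770 × cos 55° = 441.65 m.
Depth = down-dip offset × tan(dip) = 441.65 × tan 18° = 441.65 × 0.3249
Depth = 143.50 m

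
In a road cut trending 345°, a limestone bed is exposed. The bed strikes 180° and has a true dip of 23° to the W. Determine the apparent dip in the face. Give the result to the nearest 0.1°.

6.3°

Angle between strike (180°) and section (345°): β = 15°.
tan(apparent dip) = tan 23° · sin 15° = 0.1099
α = arctan(0.1099) = 6.27°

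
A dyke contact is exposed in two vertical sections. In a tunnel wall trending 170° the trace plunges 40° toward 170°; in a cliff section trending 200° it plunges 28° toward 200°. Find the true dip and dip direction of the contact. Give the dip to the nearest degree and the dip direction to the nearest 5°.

true dip 43°, dip direction 145°

Each apparent-dip line lies in the plane. As unit vectors (x east, y north, z up), v₁ plunges 40°→170° and v₂ plunges 28°→200°.
The plane normal is n = v₁ × v₂ ∝ (0.179, -0.257, 0.338).
Dip δ = arctan(|n_h|/n_z) = arctan(0.313/0.338) = 42.8°.
Dip direction = azimuth of (n_x, n_y) = atan2(0.179, -0.257) = 145°.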